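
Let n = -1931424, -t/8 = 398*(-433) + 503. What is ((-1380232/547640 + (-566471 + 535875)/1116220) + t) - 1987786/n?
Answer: 5071817661501394048009/3689543260732560 ≈ 1.3746e+6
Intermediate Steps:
t = 1374648 (t = -8*(398*(-433) + 503) = -8*(-172334 + 503) = -8*(-171831) = 1374648)
((-1380232/547640 + (-566471 + 535875)/1116220) + t) - 1987786/n = ((-1380232/547640 + (-566471 + 535875)/1116220) + 1374648) - 1987786/(-1931424) = ((-1380232*1/547640 - 30596*1/1116220) + 1374648) - 1987786*(-1/1931424) = ((-172529/68455 - 7649/279055) + 1374648) + 993893/965712 = (-9733738478/3820542005 + 1374648) + 993893/965712 = 5251890692350762/3820542005 + 993893/965712 = 5071817661501394048009/3689543260732560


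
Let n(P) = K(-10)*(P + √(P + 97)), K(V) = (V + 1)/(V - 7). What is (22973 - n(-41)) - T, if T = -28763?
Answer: 879881/17 - 18*√14/17 ≈ 51754.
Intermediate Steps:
K(V) = (1 + V)/(-7 + V)
n(P) = 9*P/17 + 9*√(97 + P)/17 (n(P) = ((1 - 10)/(-7 - 10))*(P + √(P + 97)) = (-9/(-17))*(P + √(97 + P)) = (-1/17*(-9))*(P + √(97 + P)) = 9*(P + √(97 + P))/17 = 9*P/17 + 9*√(97 + P)/17)
(22973 - n(-41)) - T = (22973 - ((9/17)*(-41) + 9*√(97 - 41)/17)) - 1*(-28763) = (22973 - (-369/17 + 9*√56/17)) + 28763 = (22973 - (-369/17 + 9*(2*√14)/17)) + 28763 = (22973 - (-369/17 + 18*√14/17)) + 28763 = (22973 + (369/17 - 18*√14/17)) + 28763 = (390910/17 - 18*√14/17) + 28763 = 879881/17 - 18*√14/17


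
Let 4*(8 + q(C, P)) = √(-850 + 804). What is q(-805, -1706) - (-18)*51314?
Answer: 923644 + I*√46/4 ≈ 9.2364e+5 + 1.6956*I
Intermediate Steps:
q(C, P) = -8 + I*√46/4 (q(C, P) = -8 + √(-850 + 804)/4 = -8 + √(-46)/4 = -8 + (I*√46)/4 = -8 + I*√46/4)
q(-805, -1706) - (-18)*51314 = (-8 + I*√46/4) - (-18)*51314 = (-8 + I*√46/4) - 1*(-923652) = (-8 + I*√46/4) + 923652 = 923644 + I*√46/4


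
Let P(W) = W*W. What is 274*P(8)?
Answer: 17536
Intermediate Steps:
P(W) = W²
274*P(8) = 274*8² = 274*64 = 17536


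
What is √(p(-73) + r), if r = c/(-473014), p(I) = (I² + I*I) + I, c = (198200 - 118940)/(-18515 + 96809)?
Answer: 5*√4032675849466577553866/3086179843 ≈ 102.88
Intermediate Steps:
c = 13210/13049 (c = 79260/78294 = 79260*(1/78294) = 13210/13049 ≈ 1.0123)
p(I) = I + 2*I² (p(I) = (I² + I²) + I = 2*I² + I = I + 2*I²)
r = -6605/3086179843 (r = (13210/13049)/(-473014) = (13210/13049)*(-1/473014) = -6605/3086179843 ≈ -2.1402e-6)
√(p(-73) + r) = √(-73*(1 + 2*(-73)) - 6605/3086179843) = √(-73*(1 - 146) - 6605/3086179843) = √(-73*(-145) - 6605/3086179843) = √(10585 - 6605/3086179843) = √(32667213631550/3086179843) = 5*√4032675849466577553866/3086179843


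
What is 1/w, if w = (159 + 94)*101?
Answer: 1/25553 ≈ 3.9134e-5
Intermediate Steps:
w = 25553 (w = 253*101 = 25553)
1/w = 1/25553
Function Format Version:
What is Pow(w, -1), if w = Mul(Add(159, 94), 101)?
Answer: Rational(1, 25553) ≈ 3.9134e-5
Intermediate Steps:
w = 25553 (w = Mul(253, 101) = 25553)
Pow(w, -1) = Pow(25553, -1) = Rational(1, 25553)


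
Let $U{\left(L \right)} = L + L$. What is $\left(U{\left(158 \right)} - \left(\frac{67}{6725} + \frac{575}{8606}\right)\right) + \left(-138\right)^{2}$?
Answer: $\frac{1120462332523}{57875350} \approx 19360.0$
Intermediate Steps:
$U{\left(L \right)} = 2 L$
$\left(U{\left(158 \right)} - \left(\frac{67}{6725} + \frac{575}{8606}\right)\right) + \left(-138\right)^{2} = \left(2 \cdot 158 - \left(\frac{67}{6725} + \frac{575}{8606}\right)\right) + \left(-138\right)^{2} = \left(316 - \frac{4443477}{57875350}\right) + 19044 = \frac{18284167123}{57875350} + 19044 = \frac{1120462332523}{57875350}$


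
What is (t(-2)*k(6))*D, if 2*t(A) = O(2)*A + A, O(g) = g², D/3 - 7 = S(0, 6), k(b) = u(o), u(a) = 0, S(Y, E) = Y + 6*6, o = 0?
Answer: 0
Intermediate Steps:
S(Y, E) = 36 + Y (S(Y, E) = Y + 36 = 36 + Y)
k(b) = 0
D = 129 (D = 21 + 3*(36 + 0) = 21 + 3*36 = 21 + 108 = 129)
t(A) = 5*A/2 (t(A) = (2²*A + A)/2 = (4*A + A)/2 = (5*A)/2 = 5*A/2)
(t(-2)*k(6))*D = (((5/2)*(-2))*0)*129 = -5*0*129 = 0*129 = 0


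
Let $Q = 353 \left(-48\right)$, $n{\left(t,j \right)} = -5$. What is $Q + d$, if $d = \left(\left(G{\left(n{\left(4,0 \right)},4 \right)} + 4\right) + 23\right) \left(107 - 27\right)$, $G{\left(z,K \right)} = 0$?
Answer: $-14784$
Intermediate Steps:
$Q = -16944$
$d = 2160$ ($d = \left(\left(0 + 4\right) + 23\right) \left(107 - 27\right) = \left(4 + 23\right) 80 = 27 \cdot 80 = 2160$)
$Q + d = -16944 + 2160 = -14784$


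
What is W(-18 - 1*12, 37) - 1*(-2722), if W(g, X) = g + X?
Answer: 2729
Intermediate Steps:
W(g, X) = X + g
W(-18 - 1*12, 37) - 1*(-2722) = (37 + (-18 - 1*12)) - 1*(-2722) = (37 + (-18 - 12)) + 2722 = (37 - 30) + 2722 = 7 + 2722 = 2729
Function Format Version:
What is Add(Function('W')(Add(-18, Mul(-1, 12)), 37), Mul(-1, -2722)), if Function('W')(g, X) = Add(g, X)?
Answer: 2729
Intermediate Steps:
Function('W')(g, X) = Add(X, g)
Add(Function('W')(Add(-18, Mul(-1, 12)), 37), Mul(-1, -2722)) = Add(Add(37, Add(-18, Mul(-1, 12))), Mul(-1, -2722)) = Add(Add(37, Add(-18, -12)), 2722) = Add(Add(37, -30), 2722) = Add(7, 2722) = 2729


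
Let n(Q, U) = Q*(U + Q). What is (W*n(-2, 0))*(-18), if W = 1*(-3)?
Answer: 216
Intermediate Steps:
n(Q, U) = Q*(Q + U)
W = -3
(W*n(-2, 0))*(-18) = -(-6)*(-2 + 0)*(-18) = -(-6)*(-2)*(-18) = -3*4*(-18) = -12*(-18) = 216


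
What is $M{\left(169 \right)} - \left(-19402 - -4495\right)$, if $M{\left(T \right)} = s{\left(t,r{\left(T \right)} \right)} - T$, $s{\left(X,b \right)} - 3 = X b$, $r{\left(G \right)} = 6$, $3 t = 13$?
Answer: $14767$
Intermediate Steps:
$t = \frac{13}{3}$ ($t = \frac{1}{3} \cdot 13 = \frac{13}{3} \approx 4.3333$)
$s{\left(X,b \right)} = 3 + X b$
$M{\left(T \right)} = 29 - T$ ($M{\left(T \right)} = \left(3 + \frac{13}{3} \cdot 6\right) - T = \left(3 + 26\right) - T = 29 - T$)
$M{\left(169 \right)} - \left(-19402 - -4495\right) = \left(29 - 169\right) - \left(-19402 - -4495\right) = \left(29 - 169\right) - \left(-19402 + 4495\right) = -140 - -14907 = -140 + 14907 = 14767$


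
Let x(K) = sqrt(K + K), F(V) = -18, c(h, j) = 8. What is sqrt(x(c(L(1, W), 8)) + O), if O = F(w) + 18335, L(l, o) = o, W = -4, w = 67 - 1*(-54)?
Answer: sqrt(18321) ≈ 135.35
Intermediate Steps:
w = 121 (w = 67 + 54 = 121)
x(K) = sqrt(2)*sqrt(K) (x(K) = sqrt(2*K) = sqrt(2)*sqrt(K))
O = 18317 (O = -18 + 18335 = 18317)
sqrt(x(c(L(1, W), 8)) + O) = sqrt(sqrt(2)*sqrt(8) + 18317) = sqrt(sqrt(2)*(2*sqrt(2)) + 18317) = sqrt(4 + 18317) = sqrt(18321)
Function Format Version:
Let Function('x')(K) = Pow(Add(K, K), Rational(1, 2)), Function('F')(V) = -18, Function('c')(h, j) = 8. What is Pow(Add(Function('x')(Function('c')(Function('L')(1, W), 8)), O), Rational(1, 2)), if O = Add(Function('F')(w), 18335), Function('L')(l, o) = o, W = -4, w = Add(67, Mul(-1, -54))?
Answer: Pow(18321, Rational(1, 2)) ≈ 135.35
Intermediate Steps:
w = 121 (w = Add(67, 54) = 121)
Function('x')(K) = Mul(Pow(2, Rational(1, 2)), Pow(K, Rational(1, 2))) (Function('x')(K) = Pow(Mul(2, K), Rational(1, 2)) = Mul(Pow(2, Rational(1, 2)), Pow(K, Rational(1, 2))))
O = 18317 (O = Add(-18, 18335) = 18317)
Pow(Add(Function('x')(Function('c')(Function('L')(1, W), 8)), O), Rational(1, 2)) = Pow(Add(Mul(Pow(2, Rational(1, 2)), Pow(8, Rational(1, 2))), 18317), Rational(1, 2)) = Pow(Add(Mul(Pow(2, Rational(1, 2)), Mul(2, Pow(2, Rational(1, 2)))), 18317), Rational(1, 2)) = Pow(Add(4, 18317), Rational(1, 2)) = Pow(18321, Rational(1, 2))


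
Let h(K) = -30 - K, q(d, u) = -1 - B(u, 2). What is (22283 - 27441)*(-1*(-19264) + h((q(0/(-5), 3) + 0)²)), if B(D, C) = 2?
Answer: -99162550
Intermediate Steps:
q(d, u) = -3 (q(d, u) = -1 - 1*2 = -1 - 2 = -3)
(22283 - 27441)*(-1*(-19264) + h((q(0/(-5), 3) + 0)²)) = (22283 - 27441)*(-1*(-19264) + (-30 - (-3 + 0)²)) = -5158*(19264 + (-30 - 1*(-3)²)) = -5158*(19264 + (-30 - 1*9)) = -5158*(19264 + (-30 - 9)) = -5158*(19264 - 39) = -5158*19225 = -99162550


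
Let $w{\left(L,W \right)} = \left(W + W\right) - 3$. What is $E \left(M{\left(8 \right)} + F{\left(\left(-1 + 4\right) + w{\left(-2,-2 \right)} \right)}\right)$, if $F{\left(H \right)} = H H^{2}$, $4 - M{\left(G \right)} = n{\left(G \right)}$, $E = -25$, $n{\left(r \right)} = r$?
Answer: $1700$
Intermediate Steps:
$w{\left(L,W \right)} = -3 + 2 W$ ($w{\left(L,W \right)} = 2 W - 3 = -3 + 2 W$)
$M{\left(G \right)} = 4 - G$
$F{\left(H \right)} = H^{3}$
$E \left(M{\left(8 \right)} + F{\left(\left(-1 + 4\right) + w{\left(-2,-2 \right)} \right)}\right) = - 25 \left(\left(4 - 8\right) + \left(\left(-1 + 4\right) + \left(-3 + 2 \left(-2\right)\right)\right)^{3}\right) = - 25 \left(\left(4 - 8\right) + \left(3 - 7\right)^{3}\right) = - 25 \left(-4 + \left(3 - 7\right)^{3}\right) = - 25 \left(-4 + \left(-4\right)^{3}\right) = - 25 \left(-4 - 64\right) = \left(-25\right) \left(-68\right) = 1700$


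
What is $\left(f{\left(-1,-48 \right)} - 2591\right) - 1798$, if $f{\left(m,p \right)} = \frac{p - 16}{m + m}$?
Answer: $-4357$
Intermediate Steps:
$f{\left(m,p \right)} = \frac{-16 + p}{2 m}$
$\left(f{\left(-1,-48 \right)} - 2591\right) - 1798 = \left(\frac{-16 - 48}{2 \left(-1\right)} - 2591\right) - 1798 = \left(\frac{1}{2} \left(-1\right) \left(-64\right) - 2591\right) - 1798 = \left(32 - 2591\right) - 1798 = -2559 - 1798 = -4357$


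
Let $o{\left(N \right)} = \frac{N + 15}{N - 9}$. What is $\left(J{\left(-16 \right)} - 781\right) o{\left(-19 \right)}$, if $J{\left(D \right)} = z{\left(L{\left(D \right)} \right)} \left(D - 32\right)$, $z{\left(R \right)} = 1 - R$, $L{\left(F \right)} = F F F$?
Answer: $- \frac{197437}{7} \approx -28205.0$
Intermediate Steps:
$L{\left(F \right)} = F^{3}$ ($L{\left(F \right)} = F^{2} F = F^{3}$)
$o{\left(N \right)} = \frac{15 + N}{-9 + N}$
$J{\left(D \right)} = \left(1 - D^{3}\right) \left(-32 + D\right)$ ($J{\left(D \right)} = \left(1 - D^{3}\right) \left(D - 32\right) = \left(1 - D^{3}\right) \left(-32 + D\right)$)
$\left(J{\left(-16 \right)} - 781\right) o{\left(-19 \right)} = \left(- \left(-1 + \left(-16\right)^{3}\right) \left(-32 - 16\right) - 781\right) \frac{15 - 19}{-9 - 19} = \left(\left(-1\right) \left(-1 - 4096\right) \left(-48\right) - 781\right) \frac{1}{-28} \left(-4\right) = \left(\left(-1\right) \left(-4097\right) \left(-48\right) - 781\right) \left(\left(- \frac{1}{28}\right) \left(-4\right)\right) = \left(-196656 - 781\right) \frac{1}{7} = \left(-197437\right) \frac{1}{7} = - \frac{197437}{7}$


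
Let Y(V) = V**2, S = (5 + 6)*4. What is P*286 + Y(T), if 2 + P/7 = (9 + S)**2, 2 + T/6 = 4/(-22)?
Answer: 679994030/121 ≈ 5.6198e+6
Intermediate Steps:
T = -144/11 (T = -12 + 6*(4/(-22)) = -12 + 6*(4*(-1/22)) = -12 + 6*(-2/11) = -12 - 12/11 = -144/11 ≈ -13.091)
S = 44 (S = 11*4 = 44)
P = 19649 (P = -14 + 7*(9 + 44)**2 = -14 + 7*53**2 = -14 + 7*2809 = -14 + 19663 = 19649)
P*286 + Y(T) = 19649*286 + (-144/11)**2 = 5619614 + 20736/121 = 679994030/121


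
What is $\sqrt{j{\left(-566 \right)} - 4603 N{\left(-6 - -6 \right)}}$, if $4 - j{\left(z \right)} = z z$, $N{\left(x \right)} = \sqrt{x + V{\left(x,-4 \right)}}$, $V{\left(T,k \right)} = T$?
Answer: $4 i \sqrt{20022} \approx 566.0 i$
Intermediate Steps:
$N{\left(x \right)} = \sqrt{2} \sqrt{x}$ ($N{\left(x \right)} = \sqrt{x + x} = \sqrt{2 x} = \sqrt{2} \sqrt{x}$)
$j{\left(z \right)} = 4 - z^{2}$ ($j{\left(z \right)} = 4 - z z = 4 - z^{2}$)
$\sqrt{j{\left(-566 \right)} - 4603 N{\left(-6 - -6 \right)}} = \sqrt{\left(4 - \left(-566\right)^{2}\right) - 4603 \sqrt{2} \sqrt{-6 - -6}} = \sqrt{\left(4 - 320356\right) - 4603 \sqrt{2} \sqrt{-6 + 6}} = \sqrt{\left(4 - 320356\right) - 4603 \sqrt{2} \sqrt{0}} = \sqrt{-320352 - 4603 \sqrt{2} \cdot 0} = \sqrt{-320352 - 0} = \sqrt{-320352 + 0} = \sqrt{-320352} = 4 i \sqrt{20022}$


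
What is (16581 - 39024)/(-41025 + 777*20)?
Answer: 7481/8495 ≈ 0.88064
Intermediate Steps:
(16581 - 39024)/(-41025 + 777*20) = -22443/(-41025 + 15540) = -22443/(-25485) = -22443*(-1/25485) = 7481/8495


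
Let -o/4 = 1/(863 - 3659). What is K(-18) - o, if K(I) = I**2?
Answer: 226475/699 ≈ 324.00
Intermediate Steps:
o = 1/699 (o = -4/(863 - 3659) = -4/(-2796) = -4*(-1/2796) = 1/699 ≈ 0.0014306)
K(-18) - o = (-18)**2 - 1*1/699 = 324 - 1/699 = 226475/699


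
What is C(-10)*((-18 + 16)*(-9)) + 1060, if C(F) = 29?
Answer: 1582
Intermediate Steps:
C(-10)*((-18 + 16)*(-9)) + 1060 = 29*((-18 + 16)*(-9)) + 1060 = 29*(-2*(-9)) + 1060 = 29*18 + 1060 = 522 + 1060 = 1582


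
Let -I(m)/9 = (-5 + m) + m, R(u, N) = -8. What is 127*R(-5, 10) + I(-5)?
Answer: -881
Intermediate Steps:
I(m) = 45 - 18*m (I(m) = -9*((-5 + m) + m) = -9*(-5 + 2*m) = 45 - 18*m)
127*R(-5, 10) + I(-5) = 127*(-8) + (45 - 18*(-5)) = -1016 + (45 + 90) = -1016 + 135 = -881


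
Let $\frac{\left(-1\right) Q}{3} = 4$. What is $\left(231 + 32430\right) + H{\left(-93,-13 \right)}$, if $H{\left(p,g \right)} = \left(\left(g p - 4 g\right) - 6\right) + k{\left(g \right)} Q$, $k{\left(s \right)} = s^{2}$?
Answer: $31888$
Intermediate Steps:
$Q = -12$ ($Q = \left(-3\right) 4 = -12$)
$H{\left(p,g \right)} = -6 - 12 g^{2} - 4 g + g p$ ($H{\left(p,g \right)} = \left(\left(g p - 4 g\right) - 6\right) + g^{2} \left(-12\right) = \left(\left(- 4 g + g p\right) - 6\right) - 12 g^{2} = \left(-6 - 4 g + g p\right) - 12 g^{2} = -6 - 12 g^{2} - 4 g + g p$)
$\left(231 + 32430\right) + H{\left(-93,-13 \right)} = \left(231 + 32430\right) - \left(-1255 + 2028\right) = 32661 + \left(-6 - 2028 + 52 + 1209\right) = 32661 - 773 = 31888$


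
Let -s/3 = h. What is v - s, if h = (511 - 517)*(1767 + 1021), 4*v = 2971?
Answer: -197765/4 ≈ -49441.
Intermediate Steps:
v = 2971/4 (v = (¼)*2971 = 2971/4 ≈ 742.75)
h = -16728 (h = -6*2788 = -16728)
s = 50184 (s = -3*(-16728) = 50184)
v - s = 2971/4 - 1*50184 = 2971/4 - 50184 = -197765/4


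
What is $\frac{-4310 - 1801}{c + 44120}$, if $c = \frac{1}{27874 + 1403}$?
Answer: $- \frac{178911747}{1291701241} \approx -0.13851$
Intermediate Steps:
$c = \frac{1}{29277} \approx 3.4156 \cdot 10^{-5}$
$\frac{-4310 - 1801}{c + 44120} = \frac{-4310 - 1801}{\frac{1}{29277} + 44120} = - \frac{6111}{\frac{1291701241}{29277}} = \left(-6111\right) \frac{29277}{1291701241} = - \frac{178911747}{1291701241}$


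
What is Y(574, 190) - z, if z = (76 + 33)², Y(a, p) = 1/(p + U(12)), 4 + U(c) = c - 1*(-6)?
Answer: -2423723/204 ≈ -11881.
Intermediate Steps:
U(c) = 2 + c (U(c) = -4 + (c - 1*(-6)) = -4 + (c + 6) = -4 + (6 + c) = 2 + c)
Y(a, p) = 1/(14 + p) (Y(a, p) = 1/(p + (2 + 12)) = 1/(p + 14) = 1/(14 + p))
z = 11881 (z = 109² = 11881)
Y(574, 190) - z = 1/(14 + 190) - 1*11881 = 1/204 - 11881 = -2423723/204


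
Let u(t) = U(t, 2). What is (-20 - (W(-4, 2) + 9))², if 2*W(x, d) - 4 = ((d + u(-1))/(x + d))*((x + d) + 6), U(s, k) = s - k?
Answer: 1024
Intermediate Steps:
u(t) = -2 + t (u(t) = t - 1*2 = t - 2 = -2 + t)
W(x, d) = 2 + (-3 + d)*(6 + d + x)/(2*(d + x)) (W(x, d) = 2 + (((d + (-2 - 1))/(x + d))*((x + d) + 6))/2 = 2 + (((d - 3)/(d + x))*((d + x) + 6))/2 = 2 + (((-3 + d)/(d + x))*(6 + d + x))/2 = 2 + ((-3 + d)*(6 + d + x)/(d + x))/2 = 2 + (-3 + d)*(6 + d + x)/(2*(d + x)))
(-20 - (W(-4, 2) + 9))² = (-20 - ((-18 - 4 + 2² + 7*2 + 2*(-4))/(2*(2 - 4)) + 9))² = (-20 - ((½)*(-18 - 4 + 4 + 14 - 8)/(-2) + 9))² = (-20 - ((½)*(-½)*(-12) + 9))² = (-20 - (3 + 9))² = (-20 - 1*12)² = (-20 - 12)² = (-32)² = 1024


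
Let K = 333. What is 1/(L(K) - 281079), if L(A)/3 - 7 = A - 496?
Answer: -1/281547 ≈ -3.5518e-6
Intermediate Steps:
L(A) = -1467 + 3*A (L(A) = 21 + 3*(A - 496) = 21 + 3*(-496 + A) = 21 + (-1488 + 3*A) = -1467 + 3*A)
1/(L(K) - 281079) = 1/((-1467 + 3*333) - 281079) = 1/((-1467 + 999) - 281079) = 1/(-468 - 281079) = 1/(-281547) = -1/281547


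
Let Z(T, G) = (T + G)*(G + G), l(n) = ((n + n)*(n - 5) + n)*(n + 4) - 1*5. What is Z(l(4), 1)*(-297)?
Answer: 21384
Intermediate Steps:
l(n) = -5 + (4 + n)*(n + 2*n*(-5 + n)) (l(n) = ((2*n)*(-5 + n) + n)*(4 + n) - 5 = (2*n*(-5 + n) + n)*(4 + n) - 5 = (n + 2*n*(-5 + n))*(4 + n) - 5 = (4 + n)*(n + 2*n*(-5 + n)) - 5 = -5 + (4 + n)*(n + 2*n*(-5 + n)))
Z(T, G) = 2*G*(G + T) (Z(T, G) = (G + T)*(2*G) = 2*G*(G + T))
Z(l(4), 1)*(-297) = (2*1*(1 + (-5 - 1*4**2 - 36*4 + 2*4**3)))*(-297) = (2*1*(1 + (-5 - 1*16 - 144 + 2*64)))*(-297) = (2*1*(1 + (-5 - 16 - 144 + 128)))*(-297) = (2*1*(1 - 37))*(-297) = (2*1*(-36))*(-297) = -72*(-297) = 21384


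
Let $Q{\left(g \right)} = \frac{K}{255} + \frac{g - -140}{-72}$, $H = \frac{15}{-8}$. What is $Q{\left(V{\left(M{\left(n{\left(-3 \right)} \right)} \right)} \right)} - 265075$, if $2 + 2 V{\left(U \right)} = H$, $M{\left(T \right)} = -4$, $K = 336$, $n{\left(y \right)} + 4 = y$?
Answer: $- \frac{25956202741}{97920} \approx -2.6508 \cdot 10^{5}$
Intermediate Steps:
$n{\left(y \right)} = -4 + y$
$H = - \frac{15}{8}$ ($H = 15 \left(- \frac{1}{8}\right) = - \frac{15}{8} \approx -1.875$)
$V{\left(U \right)} = - \frac{31}{16}$ ($V{\left(U \right)} = -1 + \frac{1}{2} \left(- \frac{15}{8}\right) = -1 - \frac{15}{16} = - \frac{31}{16}$)
$Q{\left(g \right)} = - \frac{959}{1530} - \frac{g}{72}$ ($Q{\left(g \right)} = \frac{336}{255} + \frac{g - -140}{-72} = 336 \cdot \frac{1}{255} + \left(g + 140\right) \left(- \frac{1}{72}\right) = \frac{112}{85} + \left(140 + g\right) \left(- \frac{1}{72}\right) = \frac{112}{85} - \left(\frac{35}{18} + \frac{g}{72}\right) = - \frac{959}{1530} - \frac{g}{72}$)
$Q{\left(V{\left(M{\left(n{\left(-3 \right)} \right)} \right)} \right)} - 265075 = \left(- \frac{959}{1530} - - \frac{31}{1152}\right) - 265075 = \left(- \frac{959}{1530} + \frac{31}{1152}\right) - 265075 = - \frac{58741}{97920} - 265075 = - \frac{25956202741}{97920}$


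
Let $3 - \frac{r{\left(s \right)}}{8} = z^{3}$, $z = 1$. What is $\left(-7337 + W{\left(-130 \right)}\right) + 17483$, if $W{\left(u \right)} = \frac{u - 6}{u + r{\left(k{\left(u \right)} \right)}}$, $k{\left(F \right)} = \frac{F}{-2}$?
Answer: $\frac{578390}{57} \approx 10147.0$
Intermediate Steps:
$k{\left(F \right)} = - \frac{F}{2}$ ($k{\left(F \right)} = F \left(- \frac{1}{2}\right) = - \frac{F}{2}$)
$r{\left(s \right)} = 16$ ($r{\left(s \right)} = 24 - 8 \cdot 1^{3} = 24 - 8 = 16$)
$W{\left(u \right)} = \frac{-6 + u}{16 + u}$ ($W{\left(u \right)} = \frac{u - 6}{u + 16} = \frac{-6 + u}{16 + u}$)
$\left(-7337 + W{\left(-130 \right)}\right) + 17483 = \left(-7337 + \frac{-6 - 130}{16 - 130}\right) + 17483 = \left(-7337 + \frac{1}{-114} \left(-136\right)\right) + 17483 = \left(-7337 - - \frac{68}{57}\right) + 17483 = \left(-7337 + \frac{68}{57}\right) + 17483 = - \frac{418141}{57} + 17483 = \frac{578390}{57}$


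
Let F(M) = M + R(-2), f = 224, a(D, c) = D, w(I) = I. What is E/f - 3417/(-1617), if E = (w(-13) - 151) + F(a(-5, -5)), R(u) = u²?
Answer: 23743/17248 ≈ 1.3766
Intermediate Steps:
F(M) = 4 + M (F(M) = M + (-2)² = M + 4 = 4 + M)
E = -165 (E = (-13 - 151) + (4 - 5) = -164 - 1 = -165)
E/f - 3417/(-1617) = -165/224 - 3417/(-1617) = -165*1/224 - 3417*(-1/1617) = -165/224 + 1139/539 = 23743/17248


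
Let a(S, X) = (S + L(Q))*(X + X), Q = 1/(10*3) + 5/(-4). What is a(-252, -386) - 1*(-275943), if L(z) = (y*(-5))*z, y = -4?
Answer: 1467817/3 ≈ 4.8927e+5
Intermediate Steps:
Q = -73/60 (Q = (1/10)*(1/3) + 5*(-1/4) = 1/30 - 5/4 = -73/60 ≈ -1.2167)
L(z) = 20*z (L(z) = (-4*(-5))*z = 20*z)
a(S, X) = 2*X*(-73/3 + S) (a(S, X) = (S + 20*(-73/60))*(X + X) = (S - 73/3)*(2*X) = (-73/3 + S)*(2*X) = 2*X*(-73/3 + S))
a(-252, -386) - 1*(-275943) = (2/3)*(-386)*(-73 + 3*(-252)) - 1*(-275943) = (2/3)*(-386)*(-73 - 756) + 275943 = (2/3)*(-386)*(-829) + 275943 = 639988/3 + 275943 = 1467817/3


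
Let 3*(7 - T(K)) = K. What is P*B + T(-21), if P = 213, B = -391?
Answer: -83269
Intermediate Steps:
T(K) = 7 - K/3
P*B + T(-21) = 213*(-391) + (7 - 1/3*(-21)) = -83283 + (7 + 7) = -83283 + 14 = -83269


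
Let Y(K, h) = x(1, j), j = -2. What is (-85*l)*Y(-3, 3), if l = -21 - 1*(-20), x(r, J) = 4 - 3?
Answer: 85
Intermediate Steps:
x(r, J) = 1
l = -1 (l = -21 + 20 = -1)
Y(K, h) = 1
(-85*l)*Y(-3, 3) = -85*(-1)*1 = 85*1 = 85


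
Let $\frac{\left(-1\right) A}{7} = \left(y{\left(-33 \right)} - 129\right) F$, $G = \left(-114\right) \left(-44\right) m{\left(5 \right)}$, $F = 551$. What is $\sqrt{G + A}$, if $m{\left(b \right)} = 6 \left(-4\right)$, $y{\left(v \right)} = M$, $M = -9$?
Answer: $\sqrt{411882} \approx 641.78$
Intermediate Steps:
$y{\left(v \right)} = -9$
$m{\left(b \right)} = -24$
$G = -120384$ ($G = \left(-114\right) \left(-44\right) \left(-24\right) = 5016 \left(-24\right) = -120384$)
$A = 532266$ ($A = - 7 \left(-9 - 129\right) 551 = - 7 \left(\left(-138\right) 551\right) = \left(-7\right) \left(-76038\right) = 532266$)
$\sqrt{G + A} = \sqrt{-120384 + 532266} = \sqrt{411882}$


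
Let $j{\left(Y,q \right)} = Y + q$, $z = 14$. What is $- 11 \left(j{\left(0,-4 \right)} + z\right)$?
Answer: $-110$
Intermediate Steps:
$- 11 \left(j{\left(0,-4 \right)} + z\right) = - 11 \left(\left(0 - 4\right) + 14\right) = - 11 \left(-4 + 14\right) = \left(-11\right) 10 = -110$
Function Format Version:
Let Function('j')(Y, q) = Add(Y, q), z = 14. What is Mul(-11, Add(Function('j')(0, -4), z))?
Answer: -110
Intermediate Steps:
Mul(-11, Add(Function('j')(0, -4), z)) = Mul(-11, Add(Add(0, -4), 14)) = Mul(-11, Add(-4, 14)) = Mul(-11, 10) = -110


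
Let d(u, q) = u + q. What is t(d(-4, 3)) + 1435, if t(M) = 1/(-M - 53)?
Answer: 74619/52 ≈ 1435.0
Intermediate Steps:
d(u, q) = q + u
t(M) = 1/(-53 - M)
t(d(-4, 3)) + 1435 = -1/(53 + (3 - 4)) + 1435 = -1/(53 - 1) + 1435 = -1/52 + 1435 = 74619/52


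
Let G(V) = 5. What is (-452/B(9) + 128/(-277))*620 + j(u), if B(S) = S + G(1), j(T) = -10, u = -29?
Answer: -39388150/1939 ≈ -20314.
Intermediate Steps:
B(S) = 5 + S (B(S) = S + 5 = 5 + S)
(-452/B(9) + 128/(-277))*620 + j(u) = (-452/(5 + 9) + 128/(-277))*620 - 10 = (-452/14 + 128*(-1/277))*620 - 10 = (-452*1/14 - 128/277)*620 - 10 = (-226/7 - 128/277)*620 - 10 = -63498/1939*620 - 10 = -39368760/1939 - 10 = -39388150/1939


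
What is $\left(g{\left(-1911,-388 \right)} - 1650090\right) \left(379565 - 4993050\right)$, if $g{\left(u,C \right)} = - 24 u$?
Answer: $7401072587610$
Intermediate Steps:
$\left(g{\left(-1911,-388 \right)} - 1650090\right) \left(379565 - 4993050\right) = \left(\left(-24\right) \left(-1911\right) - 1650090\right) \left(379565 - 4993050\right) = \left(45864 - 1650090\right) \left(-4613485\right) = \left(-1604226\right) \left(-4613485\right) = 7401072587610$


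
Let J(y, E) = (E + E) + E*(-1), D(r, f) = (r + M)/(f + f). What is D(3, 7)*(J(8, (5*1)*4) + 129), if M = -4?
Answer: -149/14 ≈ -10.643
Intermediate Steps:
D(r, f) = (-4 + r)/(2*f) (D(r, f) = (r - 4)/(f + f) = (-4 + r)/((2*f)) = (-4 + r)*(1/(2*f)) = (-4 + r)/(2*f))
J(y, E) = E (J(y, E) = 2*E - E = E)
D(3, 7)*(J(8, (5*1)*4) + 129) = ((½)*(-4 + 3)/7)*((5*1)*4 + 129) = ((½)*(⅐)*(-1))*(5*4 + 129) = -(20 + 129)/14 = -1/14*149 = -149/14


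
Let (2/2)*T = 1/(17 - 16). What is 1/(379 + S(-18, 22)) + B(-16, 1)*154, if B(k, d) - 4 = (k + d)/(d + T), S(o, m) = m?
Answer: -216138/401 ≈ -539.00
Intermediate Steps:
T = 1 (T = 1/(17 - 16) = 1/1 = 1)
B(k, d) = 4 + (d + k)/(1 + d) (B(k, d) = 4 + (k + d)/(d + 1) = 4 + (d + k)/(1 + d))
1/(379 + S(-18, 22)) + B(-16, 1)*154 = 1/(379 + 22) + ((4 - 16 + 5*1)/(1 + 1))*154 = 1/401 + ((4 - 16 + 5)/2)*154 = 1/401 + ((1/2)*(-7))*154 = 1/401 - 7/2*154 = 1/401 - 539 = -216138/401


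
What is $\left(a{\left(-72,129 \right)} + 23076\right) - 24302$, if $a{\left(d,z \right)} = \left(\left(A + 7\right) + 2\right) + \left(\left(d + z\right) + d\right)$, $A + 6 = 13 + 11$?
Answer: $-1214$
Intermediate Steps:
$A = 18$ ($A = -6 + \left(13 + 11\right) = -6 + 24 = 18$)
$a{\left(d,z \right)} = 27 + z + 2 d$ ($a{\left(d,z \right)} = \left(\left(18 + 7\right) + 2\right) + \left(\left(d + z\right) + d\right) = \left(25 + 2\right) + \left(z + 2 d\right) = 27 + \left(z + 2 d\right) = 27 + z + 2 d$)
$\left(a{\left(-72,129 \right)} + 23076\right) - 24302 = \left(\left(27 + 129 + 2 \left(-72\right)\right) + 23076\right) - 24302 = \left(\left(27 + 129 - 144\right) + 23076\right) - 24302 = \left(12 + 23076\right) - 24302 = 23088 - 24302 = -1214$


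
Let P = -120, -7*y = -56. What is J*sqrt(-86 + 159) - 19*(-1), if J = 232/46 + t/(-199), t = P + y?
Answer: 19 + 25660*sqrt(73)/4577 ≈ 66.900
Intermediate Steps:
y = 8 (y = -1/7*(-56) = 8)
t = -112 (t = -120 + 8 = -112)
J = 25660/4577 (J = 232/46 - 112/(-199) = 232*(1/46) - 112*(-1/199) = 116/23 + 112/199 = 25660/4577 ≈ 5.6063)
J*sqrt(-86 + 159) - 19*(-1) = 25660*sqrt(-86 + 159)/4577 - 19*(-1) = 25660*sqrt(73)/4577 + 19 = 19 + 25660*sqrt(73)/4577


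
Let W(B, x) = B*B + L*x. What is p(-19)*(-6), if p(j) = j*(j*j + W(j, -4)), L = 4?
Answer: 80484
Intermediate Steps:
W(B, x) = B**2 + 4*x (W(B, x) = B*B + 4*x = B**2 + 4*x)
p(j) = j*(-16 + 2*j**2) (p(j) = j*(j*j + (j**2 + 4*(-4))) = j*(j**2 + (j**2 - 16)) = j*(j**2 + (-16 + j**2)) = j*(-16 + 2*j**2))
p(-19)*(-6) = (2*(-19)*(-8 + (-19)**2))*(-6) = (2*(-19)*(-8 + 361))*(-6) = (2*(-19)*353)*(-6) = -13414*(-6) = 80484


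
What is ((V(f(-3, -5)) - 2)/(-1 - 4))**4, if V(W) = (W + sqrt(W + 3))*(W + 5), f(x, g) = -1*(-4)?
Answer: 5590537/625 + 2108952*sqrt(7)/625 ≈ 17872.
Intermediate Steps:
f(x, g) = 4
V(W) = (5 + W)*(W + sqrt(3 + W)) (V(W) = (W + sqrt(3 + W))*(5 + W) = (5 + W)*(W + sqrt(3 + W)))
((V(f(-3, -5)) - 2)/(-1 - 4))**4 = (((4**2 + 5*4 + 5*sqrt(3 + 4) + 4*sqrt(3 + 4)) - 2)/(-1 - 4))**4 = (((16 + 20 + 5*sqrt(7) + 4*sqrt(7)) - 2)/(-5))**4 = (((36 + 9*sqrt(7)) - 2)*(-1/5))**4 = ((34 + 9*sqrt(7))*(-1/5))**4 = (-34/5 - 9*sqrt(7)/5)**4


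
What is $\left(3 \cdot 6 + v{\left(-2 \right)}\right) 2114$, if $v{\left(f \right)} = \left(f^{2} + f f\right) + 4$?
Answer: $63420$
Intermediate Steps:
$v{\left(f \right)} = 4 + 2 f^{2}$ ($v{\left(f \right)} = \left(f^{2} + f^{2}\right) + 4 = 2 f^{2} + 4 = 4 + 2 f^{2}$)
$\left(3 \cdot 6 + v{\left(-2 \right)}\right) 2114 = \left(3 \cdot 6 + \left(4 + 2 \left(-2\right)^{2}\right)\right) 2114 = \left(18 + \left(4 + 2 \cdot 4\right)\right) 2114 = \left(18 + \left(4 + 8\right)\right) 2114 = \left(18 + 12\right) 2114 = 30 \cdot 2114 = 63420$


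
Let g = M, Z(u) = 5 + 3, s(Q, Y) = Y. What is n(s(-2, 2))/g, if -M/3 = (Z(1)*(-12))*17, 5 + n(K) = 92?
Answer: 29/1632 ≈ 0.017770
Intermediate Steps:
Z(u) = 8
n(K) = 87 (n(K) = -5 + 92 = 87)
M = 4896 (M = -3*8*(-12)*17 = -(-288)*17 = -3*(-1632) = 4896)
g = 4896
n(s(-2, 2))/g = 87/4896 = 87*(1/4896) = 29/1632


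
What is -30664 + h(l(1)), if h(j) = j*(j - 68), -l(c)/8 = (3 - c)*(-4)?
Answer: -30920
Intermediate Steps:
l(c) = 96 - 32*c (l(c) = -8*(3 - c)*(-4) = -8*(-12 + 4*c) = 96 - 32*c)
h(j) = j*(-68 + j)
-30664 + h(l(1)) = -30664 + (96 - 32*1)*(-68 + (96 - 32*1)) = -30664 + (96 - 32)*(-68 + (96 - 32)) = -30664 + 64*(-68 + 64) = -30664 + 64*(-4) = -30664 - 256 = -30920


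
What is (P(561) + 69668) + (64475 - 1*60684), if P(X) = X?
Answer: 74020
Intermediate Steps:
(P(561) + 69668) + (64475 - 1*60684) = (561 + 69668) + (64475 - 1*60684) = 70229 + (64475 - 60684) = 70229 + 3791 = 74020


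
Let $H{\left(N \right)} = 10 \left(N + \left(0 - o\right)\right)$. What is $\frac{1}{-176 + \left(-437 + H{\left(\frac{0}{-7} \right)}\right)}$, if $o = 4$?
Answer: $- \frac{1}{653} \approx -0.0015314$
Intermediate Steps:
$H{\left(N \right)} = -40 + 10 N$ ($H{\left(N \right)} = 10 \left(N + \left(0 - 4\right)\right) = 10 \left(N - 4\right) = 10 \left(-4 + N\right) = -40 + 10 N$)
$\frac{1}{-176 + \left(-437 + H{\left(\frac{0}{-7} \right)}\right)} = \frac{1}{-176 - \left(477 - \frac{0}{-7}\right)} = \frac{1}{-176 - \left(477 - 0 \left(- \frac{1}{7}\right)\right)} = \frac{1}{-176 + \left(-437 + \left(-40 + 10 \cdot 0\right)\right)} = \frac{1}{-176 + \left(-437 + \left(-40 + 0\right)\right)} = \frac{1}{-176 - 477} = \frac{1}{-653} = - \frac{1}{653}$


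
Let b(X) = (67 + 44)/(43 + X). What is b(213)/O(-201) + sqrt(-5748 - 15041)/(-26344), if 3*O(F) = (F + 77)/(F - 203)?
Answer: 33633/7936 - I*sqrt(20789)/26344 ≈ 4.238 - 0.0054731*I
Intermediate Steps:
b(X) = 111/(43 + X)
O(F) = (77 + F)/(3*(-203 + F)) (O(F) = ((F + 77)/(F - 203))/3 = ((77 + F)/(-203 + F))/3 = (77 + F)/(3*(-203 + F)))
b(213)/O(-201) + sqrt(-5748 - 15041)/(-26344) = (111/(43 + 213))/(((77 - 201)/(3*(-203 - 201)))) + sqrt(-5748 - 15041)/(-26344) = (111/256)/(((1/3)*(-124)/(-404))) + sqrt(-20789)*(-1/26344) = (111*(1/256))/(((1/3)*(-1/404)*(-124))) + (I*sqrt(20789))*(-1/26344) = 111/(256*(31/303)) - I*sqrt(20789)/26344 = (111/256)*(303/31) - I*sqrt(20789)/26344 = 33633/7936 - I*sqrt(20789)/26344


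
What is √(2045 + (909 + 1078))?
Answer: 24*√7 ≈ 63.498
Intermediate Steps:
√(2045 + (909 + 1078)) = √(2045 + 1987) = √4032 = 24*√7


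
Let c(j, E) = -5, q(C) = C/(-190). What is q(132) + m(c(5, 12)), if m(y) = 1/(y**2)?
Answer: -311/475 ≈ -0.65474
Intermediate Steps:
q(C) = -C/190 (q(C) = C*(-1/190) = -C/190)
m(y) = y**(-2)
q(132) + m(c(5, 12)) = -1/190*132 + (-5)**(-2) = -66/95 + 1/25 = -311/475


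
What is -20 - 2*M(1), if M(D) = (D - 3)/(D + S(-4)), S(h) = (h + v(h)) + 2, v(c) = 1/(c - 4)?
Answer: -212/9 ≈ -23.556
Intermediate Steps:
v(c) = 1/(-4 + c)
S(h) = 2 + h + 1/(-4 + h) (S(h) = (h + 1/(-4 + h)) + 2 = 2 + h + 1/(-4 + h))
M(D) = (-3 + D)/(-17/8 + D) (M(D) = (D - 3)/(D + (1 + (-4 - 4)*(2 - 4))/(-4 - 4)) = (-3 + D)/(D + (1 - 8*(-2))/(-8)) = (-3 + D)/(D - (1 + 16)/8) = (-3 + D)/(D - 1/8*17) = (-3 + D)/(D - 17/8) = (-3 + D)/(-17/8 + D))
-20 - 2*M(1) = -20 - 16*(-3 + 1)/(-17 + 8*1) = -20 - 16*(-2)/(-17 + 8) = -20 - 16*(-2)/(-9) = -20 - 16*(-1)*(-2)/9 = -20 - 2*16/9 = -20 - 32/9 = -212/9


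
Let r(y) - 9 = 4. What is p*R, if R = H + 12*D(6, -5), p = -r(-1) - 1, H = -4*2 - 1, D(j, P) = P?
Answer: 966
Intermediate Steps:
r(y) = 13 (r(y) = 9 + 4 = 13)
H = -9 (H = -8 - 1 = -9)
p = -14 (p = -1*13 - 1 = -13 - 1 = -14)
R = -69 (R = -9 + 12*(-5) = -9 - 60 = -69)
p*R = -14*(-69) = 966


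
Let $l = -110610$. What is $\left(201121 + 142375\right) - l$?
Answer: $454106$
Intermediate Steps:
$\left(201121 + 142375\right) - l = \left(201121 + 142375\right) - -110610 = 343496 + 110610 = 454106$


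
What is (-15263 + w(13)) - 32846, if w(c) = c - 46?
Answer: -48142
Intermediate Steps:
w(c) = -46 + c
(-15263 + w(13)) - 32846 = (-15263 + (-46 + 13)) - 32846 = (-15263 - 33) - 32846 = -15296 - 32846 = -48142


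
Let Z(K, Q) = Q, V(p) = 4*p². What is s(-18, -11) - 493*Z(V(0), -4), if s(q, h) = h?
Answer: 1961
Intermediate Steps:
s(-18, -11) - 493*Z(V(0), -4) = -11 - 493*(-4) = -11 + 1972 = 1961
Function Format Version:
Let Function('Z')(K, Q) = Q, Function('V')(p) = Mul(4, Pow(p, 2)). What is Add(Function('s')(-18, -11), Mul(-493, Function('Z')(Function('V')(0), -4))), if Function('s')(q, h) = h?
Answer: 1961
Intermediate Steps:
Add(Function('s')(-18, -11), Mul(-493, Function('Z')(Function('V')(0), -4))) = Add(-11, Mul(-493, -4)) = Add(-11, 1972) = 1961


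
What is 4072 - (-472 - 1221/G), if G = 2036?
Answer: 9252805/2036 ≈ 4544.6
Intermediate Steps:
4072 - (-472 - 1221/G) = 4072 - (-472 - 1221/2036) = 4072 - 1*(-962213/2036) = 4072 + 962213/2036 = 9252805/2036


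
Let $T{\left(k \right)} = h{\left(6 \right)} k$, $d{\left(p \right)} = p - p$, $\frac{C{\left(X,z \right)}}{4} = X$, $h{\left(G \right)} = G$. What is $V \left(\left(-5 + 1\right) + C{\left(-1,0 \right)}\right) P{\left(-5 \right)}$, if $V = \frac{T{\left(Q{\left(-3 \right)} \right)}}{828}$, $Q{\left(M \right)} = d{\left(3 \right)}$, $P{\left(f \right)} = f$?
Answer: $0$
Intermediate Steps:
$C{\left(X,z \right)} = 4 X$
$d{\left(p \right)} = 0$
$Q{\left(M \right)} = 0$
$T{\left(k \right)} = 6 k$
$V = 0$ ($V = \frac{6 \cdot 0}{828} = 0 \cdot \frac{1}{828} = 0$)
$V \left(\left(-5 + 1\right) + C{\left(-1,0 \right)}\right) P{\left(-5 \right)} = 0 \left(\left(-5 + 1\right) + 4 \left(-1\right)\right) \left(-5\right) = 0 \left(-4 - 4\right) \left(-5\right) = 0 \left(\left(-8\right) \left(-5\right)\right) = 0 \cdot 40 = 0$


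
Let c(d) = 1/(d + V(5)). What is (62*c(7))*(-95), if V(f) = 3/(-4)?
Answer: -4712/5 ≈ -942.40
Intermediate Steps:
V(f) = -¾ (V(f) = 3*(-¼) = -¾)
c(d) = 1/(-¾ + d) (c(d) = 1/(d - ¾) = 1/(-¾ + d))
(62*c(7))*(-95) = (62*(4/(-3 + 4*7)))*(-95) = (62*(4/(-3 + 28)))*(-95) = (62*(4/25))*(-95) = (248/25)*(-95) = -4712/5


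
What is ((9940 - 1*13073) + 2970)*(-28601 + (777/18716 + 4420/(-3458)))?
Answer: 11605190610341/2489228 ≈ 4.6622e+6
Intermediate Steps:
((9940 - 1*13073) + 2970)*(-28601 + (777/18716 + 4420/(-3458))) = ((9940 - 13073) + 2970)*(-28601 + (777*(1/18716) + 4420*(-1/3458))) = (-3133 + 2970)*(-28601 + (777/18716 - 170/133)) = -163*(-28601 - 3078379/2489228) = -163*(-71197488407/2489228) = 11605190610341/2489228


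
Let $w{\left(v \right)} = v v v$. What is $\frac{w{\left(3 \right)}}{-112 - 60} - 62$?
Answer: $- \frac{10691}{172} \approx -62.157$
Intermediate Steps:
$w{\left(v \right)} = v^{3}$ ($w{\left(v \right)} = v^{2} v = v^{3}$)
$\frac{w{\left(3 \right)}}{-112 - 60} - 62 = \frac{3^{3}}{-112 - 60} - 62 = \frac{1}{-172} \cdot 27 - 62 = \left(- \frac{1}{172}\right) 27 - 62 = - \frac{27}{172} - 62 = - \frac{10691}{172}$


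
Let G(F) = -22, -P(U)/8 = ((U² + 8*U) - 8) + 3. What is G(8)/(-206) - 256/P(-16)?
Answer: 4649/12669 ≈ 0.36696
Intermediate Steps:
P(U) = 40 - 64*U - 8*U² (P(U) = -8*(((U² + 8*U) - 8) + 3) = -8*((-8 + U² + 8*U) + 3) = -8*(-5 + U² + 8*U) = 40 - 64*U - 8*U²)
G(8)/(-206) - 256/P(-16) = -22/(-206) - 256/(40 - 64*(-16) - 8*(-16)²) = -22*(-1/206) - 256/(40 + 1024 - 8*256) = 11/103 - 256/(40 + 1024 - 2048) = 11/103 - 256/(-984) = 11/103 - 256*(-1/984) = 11/103 + 32/123 = 4649/12669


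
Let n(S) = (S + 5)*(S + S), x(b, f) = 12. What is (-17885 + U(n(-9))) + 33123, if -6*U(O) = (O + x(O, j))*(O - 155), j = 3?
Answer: 16400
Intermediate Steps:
n(S) = 2*S*(5 + S) (n(S) = (5 + S)*(2*S) = 2*S*(5 + S))
U(O) = -(-155 + O)*(12 + O)/6 (U(O) = -(O + 12)*(O - 155)/6 = -(12 + O)*(-155 + O)/6 = -(-155 + O)*(12 + O)/6)
(-17885 + U(n(-9))) + 33123 = (-17885 + (310 - 324*(5 - 9)**2/6 + 143*(2*(-9)*(5 - 9))/6)) + 33123 = (-17885 + (310 - (2*(-9)*(-4))**2/6 + 143*(2*(-9)*(-4))/6)) + 33123 = (-17885 + (310 - 1/6*72**2 + (143/6)*72)) + 33123 = (-17885 + (310 - 1/6*5184 + 1716)) + 33123 = (-17885 + (310 - 864 + 1716)) + 33123 = (-17885 + 1162) + 33123 = -16723 + 33123 = 16400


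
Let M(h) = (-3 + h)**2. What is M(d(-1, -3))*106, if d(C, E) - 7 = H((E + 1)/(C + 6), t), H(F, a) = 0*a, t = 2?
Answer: 1696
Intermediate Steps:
H(F, a) = 0
d(C, E) = 7 (d(C, E) = 7 + 0 = 7)
M(d(-1, -3))*106 = (-3 + 7)**2*106 = 4**2*106 = 16*106 = 1696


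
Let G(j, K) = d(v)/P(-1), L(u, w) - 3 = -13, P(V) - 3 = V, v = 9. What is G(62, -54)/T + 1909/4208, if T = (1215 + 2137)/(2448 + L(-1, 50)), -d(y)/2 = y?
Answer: -10741621/1763152 ≈ -6.0923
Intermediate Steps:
P(V) = 3 + V
L(u, w) = -10 (L(u, w) = 3 - 13 = -10)
d(y) = -2*y
G(j, K) = -9 (G(j, K) = (-2*9)/(3 - 1) = -18/2 = -18*½ = -9)
T = 1676/1219 (T = (1215 + 2137)/(2448 - 10) = 3352/2438 = 3352*(1/2438) = 1676/1219 ≈ 1.3749)
G(62, -54)/T + 1909/4208 = -9/1676/1219 + 1909/4208 = -9*1219/1676 + 1909*(1/4208) = -10971/1676 + 1909/4208 = -10741621/1763152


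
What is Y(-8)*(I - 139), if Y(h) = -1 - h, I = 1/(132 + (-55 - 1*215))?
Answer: -134281/138 ≈ -973.05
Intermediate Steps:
I = -1/138 (I = 1/(132 + (-55 - 215)) = 1/(132 - 270) = 1/(-138) = -1/138 ≈ -0.0072464)
Y(-8)*(I - 139) = (-1 - 1*(-8))*(-1/138 - 139) = (-1 + 8)*(-19183/138) = 7*(-19183/138) = -134281/138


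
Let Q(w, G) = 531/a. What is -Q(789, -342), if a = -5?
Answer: 531/5 ≈ 106.20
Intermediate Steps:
Q(w, G) = -531/5 (Q(w, G) = 531/(-5) = 531*(-1/5) = -531/5)
-Q(789, -342) = -1*(-531/5) = 531/5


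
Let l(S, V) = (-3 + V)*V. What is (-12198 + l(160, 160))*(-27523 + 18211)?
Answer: -120329664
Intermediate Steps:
l(S, V) = V*(-3 + V)
(-12198 + l(160, 160))*(-27523 + 18211) = (-12198 + 160*(-3 + 160))*(-27523 + 18211) = (-12198 + 160*157)*(-9312) = (-12198 + 25120)*(-9312) = 12922*(-9312) = -120329664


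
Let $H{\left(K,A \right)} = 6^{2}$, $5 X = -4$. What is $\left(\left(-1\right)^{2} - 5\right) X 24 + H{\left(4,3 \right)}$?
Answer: $\frac{564}{5} \approx 112.8$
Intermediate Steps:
$X = - \frac{4}{5}$ ($X = \frac{1}{5} \left(-4\right) = - \frac{4}{5} \approx -0.8$)
$H{\left(K,A \right)} = 36$
$\left(\left(-1\right)^{2} - 5\right) X 24 + H{\left(4,3 \right)} = \left(\left(-1\right)^{2} - 5\right) \left(- \frac{4}{5}\right) 24 + 36 = \left(1 - 5\right) \left(- \frac{4}{5}\right) 24 + 36 = \left(-4\right) \left(- \frac{4}{5}\right) 24 + 36 = \frac{16}{5} \cdot 24 + 36 = \frac{384}{5} + 36 = \frac{564}{5}$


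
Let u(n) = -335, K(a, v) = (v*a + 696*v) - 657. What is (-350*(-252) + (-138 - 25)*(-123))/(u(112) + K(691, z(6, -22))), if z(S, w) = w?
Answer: -36083/10502 ≈ -3.4358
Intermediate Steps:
K(a, v) = -657 + 696*v + a*v (K(a, v) = (a*v + 696*v) - 657 = (696*v + a*v) - 657 = -657 + 696*v + a*v)
(-350*(-252) + (-138 - 25)*(-123))/(u(112) + K(691, z(6, -22))) = (-350*(-252) + (-138 - 25)*(-123))/(-335 + (-657 + 696*(-22) + 691*(-22))) = (88200 - 163*(-123))/(-335 + (-657 - 15312 - 15202)) = (88200 + 20049)/(-335 - 31171) = 108249/(-31506) = 108249*(-1/31506) = -36083/10502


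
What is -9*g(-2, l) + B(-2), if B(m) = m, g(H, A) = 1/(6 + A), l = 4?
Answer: -29/10 ≈ -2.9000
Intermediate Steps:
-9*g(-2, l) + B(-2) = -9/(6 + 4) - 2 = -9/10 - 2 = -29/10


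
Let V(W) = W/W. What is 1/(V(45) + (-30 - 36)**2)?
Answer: 1/4357 ≈ 0.00022952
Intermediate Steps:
V(W) = 1
1/(V(45) + (-30 - 36)**2) = 1/(1 + (-30 - 36)**2) = 1/(1 + (-66)**2) = 1/(1 + 4356) = 1/4357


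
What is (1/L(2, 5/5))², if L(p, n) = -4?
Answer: 1/16 ≈ 0.062500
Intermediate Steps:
(1/L(2, 5/5))² = (1/(-4))² = (-¼)² = 1/16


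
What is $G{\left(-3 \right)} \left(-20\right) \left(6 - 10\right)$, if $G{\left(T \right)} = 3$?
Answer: $240$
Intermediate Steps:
$G{\left(-3 \right)} \left(-20\right) \left(6 - 10\right) = 3 \left(-20\right) \left(6 - 10\right) = \left(-60\right) \left(-4\right) = 240$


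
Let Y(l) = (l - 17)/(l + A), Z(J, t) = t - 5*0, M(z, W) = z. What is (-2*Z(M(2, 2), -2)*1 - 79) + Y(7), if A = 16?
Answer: -1735/23 ≈ -75.435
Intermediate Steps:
Z(J, t) = t (Z(J, t) = t + 0 = t)
Y(l) = (-17 + l)/(16 + l) (Y(l) = (l - 17)/(l + 16) = (-17 + l)/(16 + l))
(-2*Z(M(2, 2), -2)*1 - 79) + Y(7) = (-2*(-2)*1 - 79) + (-17 + 7)/(16 + 7) = (4*1 - 79) - 10/23 = (4 - 79) + (1/23)*(-10) = -75 - 10/23 = -1735/23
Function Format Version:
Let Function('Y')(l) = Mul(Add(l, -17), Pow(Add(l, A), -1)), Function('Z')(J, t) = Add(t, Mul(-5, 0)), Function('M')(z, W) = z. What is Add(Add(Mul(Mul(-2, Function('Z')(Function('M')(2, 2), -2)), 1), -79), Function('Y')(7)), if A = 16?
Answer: Rational(-1735, 23) ≈ -75.435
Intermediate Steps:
Function('Z')(J, t) = t (Function('Z')(J, t) = Add(t, 0) = t)
Function('Y')(l) = Mul(Pow(Add(16, l), -1), Add(-17, l)) (Function('Y')(l) = Mul(Add(l, -17), Pow(Add(l, 16), -1)) = Mul(Add(-17, l), Pow(Add(16, l), -1)) = Mul(Pow(Add(16, l), -1), Add(-17, l)))
Add(Add(Mul(Mul(-2, Function('Z')(Function('M')(2, 2), -2)), 1), -79), Function('Y')(7)) = Add(Add(Mul(Mul(-2, -2), 1), -79), Mul(Pow(Add(16, 7), -1), Add(-17, 7))) = Add(Add(Mul(4, 1), -79), Mul(Pow(23, -1), -10)) = Add(Add(4, -79), Mul(Rational(1, 23), -10)) = Add(-75, Rational(-10, 23)) = Rational(-1735, 23)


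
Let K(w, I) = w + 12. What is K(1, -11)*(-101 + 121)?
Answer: 260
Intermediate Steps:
K(w, I) = 12 + w
K(1, -11)*(-101 + 121) = (12 + 1)*(-101 + 121) = 13*20 = 260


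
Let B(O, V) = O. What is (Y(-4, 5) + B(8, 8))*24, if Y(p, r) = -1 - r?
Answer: 48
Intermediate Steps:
(Y(-4, 5) + B(8, 8))*24 = ((-1 - 1*5) + 8)*24 = ((-1 - 5) + 8)*24 = (-6 + 8)*24 = 2*24 = 48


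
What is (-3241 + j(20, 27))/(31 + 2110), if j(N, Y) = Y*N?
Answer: -2701/2141 ≈ -1.2616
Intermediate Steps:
j(N, Y) = N*Y
(-3241 + j(20, 27))/(31 + 2110) = (-3241 + 20*27)/(31 + 2110) = (-3241 + 540)/2141 = -2701*1/2141 = -2701/2141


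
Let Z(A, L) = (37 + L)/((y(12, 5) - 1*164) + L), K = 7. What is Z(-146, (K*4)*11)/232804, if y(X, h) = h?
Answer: 345/34687796 ≈ 9.9459e-6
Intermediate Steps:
Z(A, L) = (37 + L)/(-159 + L) (Z(A, L) = (37 + L)/((5 - 1*164) + L) = (37 + L)/((5 - 164) + L) = (37 + L)/(-159 + L))
Z(-146, (K*4)*11)/232804 = ((37 + (7*4)*11)/(-159 + (7*4)*11))/232804 = ((37 + 28*11)/(-159 + 28*11))*(1/232804) = ((37 + 308)/(-159 + 308))*(1/232804) = (345/149)*(1/232804) = 345/34687796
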